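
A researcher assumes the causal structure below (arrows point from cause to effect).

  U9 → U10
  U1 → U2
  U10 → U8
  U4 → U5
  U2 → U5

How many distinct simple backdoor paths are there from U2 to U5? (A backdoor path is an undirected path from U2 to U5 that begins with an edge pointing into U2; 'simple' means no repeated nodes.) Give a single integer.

A backdoor path from U2 to U5 is any simple undirected path whose first edge points into U2 (i.e. leaves U2 via a parent).
Parents of U2: {U1}.
No simple path from any parent of U2 reaches U5 without revisiting U2, so there are no backdoor paths.

0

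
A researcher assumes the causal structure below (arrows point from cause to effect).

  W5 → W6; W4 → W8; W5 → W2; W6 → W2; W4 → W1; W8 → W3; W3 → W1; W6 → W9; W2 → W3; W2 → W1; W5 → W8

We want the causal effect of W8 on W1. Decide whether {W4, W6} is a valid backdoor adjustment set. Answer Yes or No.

No

Backdoor paths from W8 to W1 (paths whose first edge points into W8):
  P1: W8 <- W4 -> W1
  P2: W8 <- W5 -> W6 -> W2 -> W3 -> W1
  P3: W8 <- W5 -> W6 -> W2 -> W1
  P4: W8 <- W5 -> W2 -> W3 -> W1
  P5: W8 <- W5 -> W2 -> W1
Condition 1 (no descendant of W8 in the set): holds — descendants of W8 are {W1, W3}; none are in {W4, W6}.
Condition 2 (every backdoor path blocked by {W4, W6}):
  P1: blocked at fork node W4 ∈ conditioning set.
  P2: blocked at chain node W6 ∈ conditioning set.
  P3: blocked at chain node W6 ∈ conditioning set.
  P4: open — no interior node is in the conditioning set.
  P5: open — no interior node is in the conditioning set.
{W4, W6} does not satisfy the backdoor criterion.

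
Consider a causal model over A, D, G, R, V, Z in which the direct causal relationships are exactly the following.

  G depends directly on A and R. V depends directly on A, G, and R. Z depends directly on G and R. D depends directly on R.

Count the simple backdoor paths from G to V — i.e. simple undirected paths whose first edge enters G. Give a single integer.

2

A backdoor path from G to V is any simple undirected path whose first edge points into G (i.e. leaves G via a parent).
Parents of G: {A, R}.
Enumerating:
  P1: G <- R -> V
  P2: G <- A -> V
That exhausts the simple backdoor paths. Count: 2.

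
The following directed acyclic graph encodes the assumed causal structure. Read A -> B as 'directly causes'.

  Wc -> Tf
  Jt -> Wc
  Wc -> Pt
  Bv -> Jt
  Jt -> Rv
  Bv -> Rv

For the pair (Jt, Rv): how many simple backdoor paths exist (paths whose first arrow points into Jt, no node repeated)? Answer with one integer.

A backdoor path from Jt to Rv is any simple undirected path whose first edge points into Jt (i.e. leaves Jt via a parent).
Parents of Jt: {Bv}.
Enumerating:
  P1: Jt <- Bv -> Rv
That exhausts the simple backdoor paths. Count: 1.

1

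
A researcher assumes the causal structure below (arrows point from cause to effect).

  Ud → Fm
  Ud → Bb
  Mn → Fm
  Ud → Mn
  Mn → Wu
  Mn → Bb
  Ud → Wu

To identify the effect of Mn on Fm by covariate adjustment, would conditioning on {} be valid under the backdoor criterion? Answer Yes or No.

Backdoor paths from Mn to Fm (paths whose first edge points into Mn):
  P1: Mn <- Ud -> Fm
Condition 1 (no descendant of Mn in the set): holds — descendants of Mn are {Bb, Fm, Wu}; none are in {}.
Condition 2 (every backdoor path blocked by {}):
  P1: open — no interior node is in the conditioning set.
{} does not satisfy the backdoor criterion.

No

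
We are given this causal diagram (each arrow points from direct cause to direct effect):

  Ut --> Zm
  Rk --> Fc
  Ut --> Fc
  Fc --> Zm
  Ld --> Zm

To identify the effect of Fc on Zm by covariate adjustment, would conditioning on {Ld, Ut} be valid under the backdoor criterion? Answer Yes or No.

Yes

Backdoor paths from Fc to Zm (paths whose first edge points into Fc):
  P1: Fc <- Ut -> Zm
Condition 1 (no descendant of Fc in the set): holds — descendants of Fc are {Zm}; none are in {Ld, Ut}.
Condition 2 (every backdoor path blocked by {Ld, Ut}):
  P1: blocked at fork node Ut ∈ conditioning set.
{Ld, Ut} satisfies the backdoor criterion.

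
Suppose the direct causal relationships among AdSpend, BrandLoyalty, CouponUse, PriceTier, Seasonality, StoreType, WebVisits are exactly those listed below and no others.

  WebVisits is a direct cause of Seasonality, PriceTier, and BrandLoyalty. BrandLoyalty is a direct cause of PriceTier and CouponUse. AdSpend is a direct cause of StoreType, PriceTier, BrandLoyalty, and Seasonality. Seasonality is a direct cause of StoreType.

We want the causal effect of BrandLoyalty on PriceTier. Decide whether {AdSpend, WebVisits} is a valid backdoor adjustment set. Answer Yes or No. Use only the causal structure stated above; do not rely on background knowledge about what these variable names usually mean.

Yes

Backdoor paths from BrandLoyalty to PriceTier (paths whose first edge points into BrandLoyalty):
  P1: BrandLoyalty <- WebVisits -> Seasonality <- AdSpend -> PriceTier
  P2: BrandLoyalty <- WebVisits -> Seasonality -> StoreType <- AdSpend -> PriceTier
  P3: BrandLoyalty <- WebVisits -> PriceTier
  P4: BrandLoyalty <- AdSpend -> Seasonality <- WebVisits -> PriceTier
  P5: BrandLoyalty <- AdSpend -> PriceTier
  P6: BrandLoyalty <- AdSpend -> StoreType <- Seasonality <- WebVisits -> PriceTier
Condition 1 (no descendant of BrandLoyalty in the set): holds — descendants of BrandLoyalty are {CouponUse, PriceTier}; none are in {AdSpend, WebVisits}.
Condition 2 (every backdoor path blocked by {AdSpend, WebVisits}):
  P1: blocked at fork node WebVisits ∈ conditioning set.
  P2: blocked at fork node WebVisits ∈ conditioning set.
  P3: blocked at fork node WebVisits ∈ conditioning set.
  P4: blocked at fork node AdSpend ∈ conditioning set.
  P5: blocked at fork node AdSpend ∈ conditioning set.
  P6: blocked at fork node AdSpend ∈ conditioning set.
{AdSpend, WebVisits} satisfies the backdoor criterion.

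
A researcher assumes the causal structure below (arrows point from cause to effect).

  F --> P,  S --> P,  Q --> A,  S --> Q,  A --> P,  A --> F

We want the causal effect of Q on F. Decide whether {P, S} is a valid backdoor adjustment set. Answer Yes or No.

Backdoor paths from Q to F (paths whose first edge points into Q):
  P1: Q <- S -> P <- A -> F
  P2: Q <- S -> P <- F
Condition 1 (no descendant of Q in the set): FAILS — P is a descendant of Q.
Condition 2 (every backdoor path blocked by {P, S}):
  P1: blocked at fork node S ∈ conditioning set.
  P2: blocked at fork node S ∈ conditioning set.
{P, S} does not satisfy the backdoor criterion.

No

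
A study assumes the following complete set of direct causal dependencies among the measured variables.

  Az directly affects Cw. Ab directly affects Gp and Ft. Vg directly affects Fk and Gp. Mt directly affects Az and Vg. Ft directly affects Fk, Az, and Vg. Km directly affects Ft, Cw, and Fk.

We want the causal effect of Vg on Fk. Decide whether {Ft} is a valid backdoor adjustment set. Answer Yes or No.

Yes

Backdoor paths from Vg to Fk (paths whose first edge points into Vg):
  P1: Vg <- Mt -> Az <- Ft <- Km -> Fk
  P2: Vg <- Mt -> Az <- Ft -> Fk
  P3: Vg <- Mt -> Az -> Cw <- Km -> Ft -> Fk
  P4: Vg <- Mt -> Az -> Cw <- Km -> Fk
  P5: Vg <- Ft <- Km -> Fk
  P6: Vg <- Ft -> Az -> Cw <- Km -> Fk
  P7: Vg <- Ft -> Fk
Condition 1 (no descendant of Vg in the set): holds — descendants of Vg are {Fk, Gp}; none are in {Ft}.
Condition 2 (every backdoor path blocked by {Ft}):
  P1: blocked at collider Az (neither it nor any descendant is in the conditioning set).
  P2: blocked at collider Az (neither it nor any descendant is in the conditioning set).
  P3: blocked at collider Cw (neither it nor any descendant is in the conditioning set).
  P4: blocked at collider Cw (neither it nor any descendant is in the conditioning set).
  P5: blocked at chain node Ft ∈ conditioning set.
  P6: blocked at fork node Ft ∈ conditioning set.
  P7: blocked at fork node Ft ∈ conditioning set.
{Ft} satisfies the backdoor criterion.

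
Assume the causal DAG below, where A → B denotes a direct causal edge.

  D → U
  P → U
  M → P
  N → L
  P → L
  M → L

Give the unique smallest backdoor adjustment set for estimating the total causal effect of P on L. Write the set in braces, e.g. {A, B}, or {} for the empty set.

Variables eligible for adjustment (non-descendants of P, excluding P and L): {D, M, N}.
Backdoor paths from P to L:
  P1: P <- M -> L
The empty set is not sufficient: P1 (P <- M -> L) has no collider blocking it and no conditioned non-collider, so it is open.
Try {M}:
  P1: blocked at fork node M ∈ conditioning set.
{M} contains no descendant of P and blocks every backdoor path.
No other singleton works — e.g. {N} leaves P1 open — so {M} is the unique smallest valid adjustment set.

{M}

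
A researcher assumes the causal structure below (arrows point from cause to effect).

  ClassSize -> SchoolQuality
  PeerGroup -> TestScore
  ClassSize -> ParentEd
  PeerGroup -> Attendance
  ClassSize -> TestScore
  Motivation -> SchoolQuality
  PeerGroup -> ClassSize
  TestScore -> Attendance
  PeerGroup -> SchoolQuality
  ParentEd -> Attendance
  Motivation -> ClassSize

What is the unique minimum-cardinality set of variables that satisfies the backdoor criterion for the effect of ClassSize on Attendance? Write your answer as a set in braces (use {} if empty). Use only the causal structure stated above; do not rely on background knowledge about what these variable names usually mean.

Variables eligible for adjustment (non-descendants of ClassSize, excluding ClassSize and Attendance): {Motivation, PeerGroup}.
Backdoor paths from ClassSize to Attendance:
  P1: ClassSize <- PeerGroup -> TestScore -> Attendance
  P2: ClassSize <- PeerGroup -> Attendance
  P3: ClassSize <- Motivation -> SchoolQuality <- PeerGroup -> TestScore -> Attendance
  P4: ClassSize <- Motivation -> SchoolQuality <- PeerGroup -> Attendance
The empty set is not sufficient: P1 (ClassSize <- PeerGroup -> TestScore -> Attendance) has no collider blocking it and no conditioned non-collider, so it is open.
Try {PeerGroup}:
  P1: blocked at fork node PeerGroup ∈ conditioning set.
  P2: blocked at fork node PeerGroup ∈ conditioning set.
  P3: blocked at collider SchoolQuality (neither it nor any descendant is in the conditioning set).
  P4: blocked at collider SchoolQuality (neither it nor any descendant is in the conditioning set).
{PeerGroup} contains no descendant of ClassSize and blocks every backdoor path.
No other singleton works — e.g. {Motivation} leaves P1 open — so {PeerGroup} is the unique smallest valid adjustment set.

{PeerGroup}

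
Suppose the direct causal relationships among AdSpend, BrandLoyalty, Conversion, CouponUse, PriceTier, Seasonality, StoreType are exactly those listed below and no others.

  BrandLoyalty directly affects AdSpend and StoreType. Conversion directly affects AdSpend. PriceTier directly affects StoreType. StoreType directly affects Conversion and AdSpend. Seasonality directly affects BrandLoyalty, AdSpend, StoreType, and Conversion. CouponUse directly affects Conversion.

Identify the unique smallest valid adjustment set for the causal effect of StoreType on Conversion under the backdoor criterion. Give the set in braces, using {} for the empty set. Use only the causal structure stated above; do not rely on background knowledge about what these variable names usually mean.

Variables eligible for adjustment (non-descendants of StoreType, excluding StoreType and Conversion): {BrandLoyalty, CouponUse, PriceTier, Seasonality}.
Backdoor paths from StoreType to Conversion:
  P1: StoreType <- Seasonality -> BrandLoyalty -> AdSpend <- Conversion
  P2: StoreType <- Seasonality -> Conversion
  P3: StoreType <- Seasonality -> AdSpend <- Conversion
  P4: StoreType <- BrandLoyalty <- Seasonality -> Conversion
  P5: StoreType <- BrandLoyalty <- Seasonality -> AdSpend <- Conversion
  P6: StoreType <- BrandLoyalty -> AdSpend <- Seasonality -> Conversion
  P7: StoreType <- BrandLoyalty -> AdSpend <- Conversion
The empty set is not sufficient: P2 (StoreType <- Seasonality -> Conversion) has no collider blocking it and no conditioned non-collider, so it is open.
Try {Seasonality}:
  P1: blocked at fork node Seasonality ∈ conditioning set.
  P2: blocked at fork node Seasonality ∈ conditioning set.
  P3: blocked at fork node Seasonality ∈ conditioning set.
  P4: blocked at fork node Seasonality ∈ conditioning set.
  P5: blocked at fork node Seasonality ∈ conditioning set.
  P6: blocked at collider AdSpend (neither it nor any descendant is in the conditioning set).
  P7: blocked at collider AdSpend (neither it nor any descendant is in the conditioning set).
{Seasonality} contains no descendant of StoreType and blocks every backdoor path.
No other singleton works — e.g. {PriceTier} leaves P2 open — so {Seasonality} is the unique smallest valid adjustment set.

{Seasonality}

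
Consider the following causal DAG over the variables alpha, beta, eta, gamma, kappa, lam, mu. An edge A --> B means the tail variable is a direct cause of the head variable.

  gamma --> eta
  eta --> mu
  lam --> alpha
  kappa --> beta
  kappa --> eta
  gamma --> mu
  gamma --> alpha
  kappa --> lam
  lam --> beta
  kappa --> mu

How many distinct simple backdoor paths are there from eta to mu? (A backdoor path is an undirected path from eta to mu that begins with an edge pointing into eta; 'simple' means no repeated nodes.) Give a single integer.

A backdoor path from eta to mu is any simple undirected path whose first edge points into eta (i.e. leaves eta via a parent).
Parents of eta: {gamma, kappa}.
Enumerating:
  P1: eta <- kappa -> lam -> alpha <- gamma -> mu
  P2: eta <- kappa -> mu
  P3: eta <- kappa -> beta <- lam -> alpha <- gamma -> mu
  P4: eta <- gamma -> mu
  P5: eta <- gamma -> alpha <- lam <- kappa -> mu
  P6: eta <- gamma -> alpha <- lam -> beta <- kappa -> mu
That exhausts the simple backdoor paths. Count: 6.

6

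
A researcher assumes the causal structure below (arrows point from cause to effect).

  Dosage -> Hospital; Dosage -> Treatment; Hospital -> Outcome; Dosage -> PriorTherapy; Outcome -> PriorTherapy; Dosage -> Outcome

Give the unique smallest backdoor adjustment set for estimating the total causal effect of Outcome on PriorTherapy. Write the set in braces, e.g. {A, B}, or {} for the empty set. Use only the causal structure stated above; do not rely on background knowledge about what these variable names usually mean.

{Dosage}

Variables eligible for adjustment (non-descendants of Outcome, excluding Outcome and PriorTherapy): {Dosage, Hospital, Treatment}.
Backdoor paths from Outcome to PriorTherapy:
  P1: Outcome <- Dosage -> PriorTherapy
  P2: Outcome <- Hospital <- Dosage -> PriorTherapy
The empty set is not sufficient: P1 (Outcome <- Dosage -> PriorTherapy) has no collider blocking it and no conditioned non-collider, so it is open.
Try {Dosage}:
  P1: blocked at fork node Dosage ∈ conditioning set.
  P2: blocked at fork node Dosage ∈ conditioning set.
{Dosage} contains no descendant of Outcome and blocks every backdoor path.
No other singleton works — e.g. {Hospital} leaves P1 open — so {Dosage} is the unique smallest valid adjustment set.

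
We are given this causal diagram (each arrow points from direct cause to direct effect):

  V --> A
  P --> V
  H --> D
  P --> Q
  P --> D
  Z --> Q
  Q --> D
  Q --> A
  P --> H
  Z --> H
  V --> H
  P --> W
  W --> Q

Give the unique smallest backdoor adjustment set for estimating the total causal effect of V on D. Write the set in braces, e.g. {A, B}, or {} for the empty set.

Variables eligible for adjustment (non-descendants of V, excluding V and D): {P, Q, W, Z}.
Backdoor paths from V to D:
  P1: V <- P -> W -> Q <- Z -> H -> D
  P2: V <- P -> W -> Q -> D
  P3: V <- P -> Q <- Z -> H -> D
  P4: V <- P -> Q -> D
  P5: V <- P -> H <- Z -> Q -> D
  P6: V <- P -> H -> D
  P7: V <- P -> D
The empty set is not sufficient: P2 (V <- P -> W -> Q -> D) has no collider blocking it and no conditioned non-collider, so it is open.
Try {P}:
  P1: blocked at fork node P ∈ conditioning set.
  P2: blocked at fork node P ∈ conditioning set.
  P3: blocked at fork node P ∈ conditioning set.
  P4: blocked at fork node P ∈ conditioning set.
  P5: blocked at fork node P ∈ conditioning set.
  P6: blocked at fork node P ∈ conditioning set.
  P7: blocked at fork node P ∈ conditioning set.
{P} contains no descendant of V and blocks every backdoor path.
No other singleton works — e.g. {Z} leaves P2 open — so {P} is the unique smallest valid adjustment set.

{P}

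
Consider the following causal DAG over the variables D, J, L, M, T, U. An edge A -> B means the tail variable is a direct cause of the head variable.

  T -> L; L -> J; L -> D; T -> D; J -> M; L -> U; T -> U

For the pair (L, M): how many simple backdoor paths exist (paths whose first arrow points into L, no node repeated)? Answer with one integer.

0

A backdoor path from L to M is any simple undirected path whose first edge points into L (i.e. leaves L via a parent).
Parents of L: {T}.
No simple path from any parent of L reaches M without revisiting L, so there are no backdoor paths.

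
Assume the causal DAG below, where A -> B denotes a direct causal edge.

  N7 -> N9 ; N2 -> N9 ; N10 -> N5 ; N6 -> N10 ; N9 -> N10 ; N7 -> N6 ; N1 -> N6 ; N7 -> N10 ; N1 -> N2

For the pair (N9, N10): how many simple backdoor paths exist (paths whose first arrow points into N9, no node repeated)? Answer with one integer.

4

A backdoor path from N9 to N10 is any simple undirected path whose first edge points into N9 (i.e. leaves N9 via a parent).
Parents of N9: {N2, N7}.
Enumerating:
  P1: N9 <- N7 -> N6 -> N10
  P2: N9 <- N7 -> N10
  P3: N9 <- N2 <- N1 -> N6 <- N7 -> N10
  P4: N9 <- N2 <- N1 -> N6 -> N10
That exhausts the simple backdoor paths. Count: 4.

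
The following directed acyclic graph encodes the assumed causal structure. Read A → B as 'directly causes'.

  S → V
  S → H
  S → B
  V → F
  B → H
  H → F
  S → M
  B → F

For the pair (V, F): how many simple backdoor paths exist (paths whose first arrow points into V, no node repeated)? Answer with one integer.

4

A backdoor path from V to F is any simple undirected path whose first edge points into V (i.e. leaves V via a parent).
Parents of V: {S}.
Enumerating:
  P1: V <- S -> B -> H -> F
  P2: V <- S -> B -> F
  P3: V <- S -> H <- B -> F
  P4: V <- S -> H -> F
That exhausts the simple backdoor paths. Count: 4.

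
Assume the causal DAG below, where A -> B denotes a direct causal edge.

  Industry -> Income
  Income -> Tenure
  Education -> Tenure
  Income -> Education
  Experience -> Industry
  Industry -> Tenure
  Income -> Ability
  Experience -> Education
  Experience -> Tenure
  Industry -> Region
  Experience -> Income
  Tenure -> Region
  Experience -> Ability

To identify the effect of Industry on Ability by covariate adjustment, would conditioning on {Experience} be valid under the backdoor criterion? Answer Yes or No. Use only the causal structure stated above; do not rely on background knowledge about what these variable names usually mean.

Backdoor paths from Industry to Ability (paths whose first edge points into Industry):
  P1: Industry <- Experience -> Income -> Ability
  P2: Industry <- Experience -> Ability
  P3: Industry <- Experience -> Education <- Income -> Ability
  P4: Industry <- Experience -> Education -> Tenure <- Income -> Ability
  P5: Industry <- Experience -> Tenure <- Income -> Ability
  P6: Industry <- Experience -> Tenure <- Education <- Income -> Ability
Condition 1 (no descendant of Industry in the set): holds — descendants of Industry are {Ability, Education, Income, Region, Tenure}; none are in {Experience}.
Condition 2 (every backdoor path blocked by {Experience}):
  P1: blocked at fork node Experience ∈ conditioning set.
  P2: blocked at fork node Experience ∈ conditioning set.
  P3: blocked at fork node Experience ∈ conditioning set.
  P4: blocked at fork node Experience ∈ conditioning set.
  P5: blocked at fork node Experience ∈ conditioning set.
  P6: blocked at fork node Experience ∈ conditioning set.
{Experience} satisfies the backdoor criterion.

Yes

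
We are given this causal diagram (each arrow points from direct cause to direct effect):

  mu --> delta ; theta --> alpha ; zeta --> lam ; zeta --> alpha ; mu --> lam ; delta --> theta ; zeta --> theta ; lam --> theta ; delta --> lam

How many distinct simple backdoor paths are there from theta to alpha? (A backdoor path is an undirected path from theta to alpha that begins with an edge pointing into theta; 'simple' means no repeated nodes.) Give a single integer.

A backdoor path from theta to alpha is any simple undirected path whose first edge points into theta (i.e. leaves theta via a parent).
Parents of theta: {delta, lam, zeta}.
Enumerating:
  P1: theta <- zeta -> alpha
  P2: theta <- delta <- mu -> lam <- zeta -> alpha
  P3: theta <- delta -> lam <- zeta -> alpha
  P4: theta <- lam <- zeta -> alpha
That exhausts the simple backdoor paths. Count: 4.

4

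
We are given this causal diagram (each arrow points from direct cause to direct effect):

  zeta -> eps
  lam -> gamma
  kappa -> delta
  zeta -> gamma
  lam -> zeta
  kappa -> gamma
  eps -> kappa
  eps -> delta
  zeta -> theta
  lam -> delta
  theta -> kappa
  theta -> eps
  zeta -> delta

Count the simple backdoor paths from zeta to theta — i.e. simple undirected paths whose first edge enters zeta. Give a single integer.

A backdoor path from zeta to theta is any simple undirected path whose first edge points into zeta (i.e. leaves zeta via a parent).
Parents of zeta: {lam}.
Enumerating:
  P1: zeta <- lam -> gamma <- kappa <- theta
  P2: zeta <- lam -> gamma <- kappa <- eps <- theta
  P3: zeta <- lam -> gamma <- kappa -> delta <- eps <- theta
  P4: zeta <- lam -> delta <- eps <- theta
  P5: zeta <- lam -> delta <- eps -> kappa <- theta
  P6: zeta <- lam -> delta <- kappa <- theta
  P7: zeta <- lam -> delta <- kappa <- eps <- theta
That exhausts the simple backdoor paths. Count: 7.

7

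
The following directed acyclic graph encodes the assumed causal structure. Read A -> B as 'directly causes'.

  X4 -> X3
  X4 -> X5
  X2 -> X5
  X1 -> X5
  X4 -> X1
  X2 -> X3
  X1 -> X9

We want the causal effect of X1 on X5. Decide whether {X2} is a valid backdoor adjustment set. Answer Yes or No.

No

Backdoor paths from X1 to X5 (paths whose first edge points into X1):
  P1: X1 <- X4 -> X5
  P2: X1 <- X4 -> X3 <- X2 -> X5
Condition 1 (no descendant of X1 in the set): holds — descendants of X1 are {X5, X9}; none are in {X2}.
Condition 2 (every backdoor path blocked by {X2}):
  P1: open — no interior node is in the conditioning set.
  P2: blocked at collider X3 (neither it nor any descendant is in the conditioning set).
{X2} does not satisfy the backdoor criterion.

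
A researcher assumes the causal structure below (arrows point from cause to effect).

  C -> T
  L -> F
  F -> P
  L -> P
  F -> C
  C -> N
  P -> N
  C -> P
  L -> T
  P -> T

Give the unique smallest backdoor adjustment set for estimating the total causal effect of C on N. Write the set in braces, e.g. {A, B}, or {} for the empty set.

{F}

Variables eligible for adjustment (non-descendants of C, excluding C and N): {F, L}.
Backdoor paths from C to N:
  P1: C <- F <- L -> P -> N
  P2: C <- F <- L -> T <- P -> N
  P3: C <- F -> P -> N
The empty set is not sufficient: P1 (C <- F <- L -> P -> N) has no collider blocking it and no conditioned non-collider, so it is open.
Try {F}:
  P1: blocked at chain node F ∈ conditioning set.
  P2: blocked at chain node F ∈ conditioning set.
  P3: blocked at fork node F ∈ conditioning set.
{F} contains no descendant of C and blocks every backdoor path.
No other singleton works — e.g. {L} leaves P3 open — so {F} is the unique smallest valid adjustment set.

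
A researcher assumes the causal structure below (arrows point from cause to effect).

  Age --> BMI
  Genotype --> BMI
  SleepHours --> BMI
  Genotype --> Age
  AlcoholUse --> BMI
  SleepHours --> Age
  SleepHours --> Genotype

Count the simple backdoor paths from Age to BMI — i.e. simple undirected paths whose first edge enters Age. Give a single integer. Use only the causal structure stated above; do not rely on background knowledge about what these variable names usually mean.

A backdoor path from Age to BMI is any simple undirected path whose first edge points into Age (i.e. leaves Age via a parent).
Parents of Age: {Genotype, SleepHours}.
Enumerating:
  P1: Age <- SleepHours -> Genotype -> BMI
  P2: Age <- SleepHours -> BMI
  P3: Age <- Genotype <- SleepHours -> BMI
  P4: Age <- Genotype -> BMI
That exhausts the simple backdoor paths. Count: 4.

4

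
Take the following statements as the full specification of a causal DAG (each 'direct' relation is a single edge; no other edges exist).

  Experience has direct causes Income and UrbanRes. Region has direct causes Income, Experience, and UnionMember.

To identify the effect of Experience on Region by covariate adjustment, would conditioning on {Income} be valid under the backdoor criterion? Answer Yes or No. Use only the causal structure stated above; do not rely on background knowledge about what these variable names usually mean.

Yes

Backdoor paths from Experience to Region (paths whose first edge points into Experience):
  P1: Experience <- Income -> Region
Condition 1 (no descendant of Experience in the set): holds — descendants of Experience are {Region}; none are in {Income}.
Condition 2 (every backdoor path blocked by {Income}):
  P1: blocked at fork node Income ∈ conditioning set.
{Income} satisfies the backdoor criterion.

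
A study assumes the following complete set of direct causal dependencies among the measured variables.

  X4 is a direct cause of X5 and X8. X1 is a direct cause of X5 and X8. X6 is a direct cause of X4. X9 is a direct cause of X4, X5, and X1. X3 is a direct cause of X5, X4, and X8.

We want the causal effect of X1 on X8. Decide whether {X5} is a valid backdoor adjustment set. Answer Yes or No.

No

Backdoor paths from X1 to X8 (paths whose first edge points into X1):
  P1: X1 <- X9 -> X4 <- X3 -> X8
  P2: X1 <- X9 -> X4 -> X5 <- X3 -> X8
  P3: X1 <- X9 -> X4 -> X8
  P4: X1 <- X9 -> X5 <- X3 -> X4 -> X8
  P5: X1 <- X9 -> X5 <- X3 -> X8
  P6: X1 <- X9 -> X5 <- X4 <- X3 -> X8
  P7: X1 <- X9 -> X5 <- X4 -> X8
Condition 1 (no descendant of X1 in the set): FAILS — X5 is a descendant of X1.
Condition 2 (every backdoor path blocked by {X5}):
  P1: open — collider(s) X4 are conditioned on (or have a conditioned descendant) and no non-collider on the path is in the set.
  P2: open — collider(s) X5 are conditioned on (or have a conditioned descendant) and no non-collider on the path is in the set.
  P3: open — no interior node is in the conditioning set.
  P4: open — collider(s) X5 are conditioned on (or have a conditioned descendant) and no non-collider on the path is in the set.
  P5: open — collider(s) X5 are conditioned on (or have a conditioned descendant) and no non-collider on the path is in the set.
  P6: open — collider(s) X5 are conditioned on (or have a conditioned descendant) and no non-collider on the path is in the set.
  P7: open — collider(s) X5 are conditioned on (or have a conditioned descendant) and no non-collider on the path is in the set.
{X5} does not satisfy the backdoor criterion.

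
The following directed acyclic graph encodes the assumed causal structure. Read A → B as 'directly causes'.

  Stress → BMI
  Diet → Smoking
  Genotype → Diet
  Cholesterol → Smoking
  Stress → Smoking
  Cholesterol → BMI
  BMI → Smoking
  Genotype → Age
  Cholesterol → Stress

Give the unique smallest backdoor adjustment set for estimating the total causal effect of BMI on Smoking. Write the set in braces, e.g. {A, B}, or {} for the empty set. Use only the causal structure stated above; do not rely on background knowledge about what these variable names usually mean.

{Cholesterol, Stress}

Variables eligible for adjustment (non-descendants of BMI, excluding BMI and Smoking): {Age, Cholesterol, Diet, Genotype, Stress}.
Backdoor paths from BMI to Smoking:
  P1: BMI <- Cholesterol -> Stress -> Smoking
  P2: BMI <- Cholesterol -> Smoking
  P3: BMI <- Stress <- Cholesterol -> Smoking
  P4: BMI <- Stress -> Smoking
The empty set is not sufficient: P1 (BMI <- Cholesterol -> Stress -> Smoking) has no collider blocking it and no conditioned non-collider, so it is open.
Try {Cholesterol, Stress}:
  P1: blocked at fork node Cholesterol ∈ conditioning set.
  P2: blocked at fork node Cholesterol ∈ conditioning set.
  P3: blocked at chain node Stress ∈ conditioning set.
  P4: blocked at fork node Stress ∈ conditioning set.
{Cholesterol, Stress} contains no descendant of BMI and blocks every backdoor path.
Every element of {Cholesterol, Stress} is needed (dropping Cholesterol leaves P2 open; dropping Stress leaves P4 open), so no proper subset is valid.
Among all size-2 subsets of the eligible variables, only {Cholesterol, Stress} blocks every backdoor path, so it is the unique smallest valid adjustment set.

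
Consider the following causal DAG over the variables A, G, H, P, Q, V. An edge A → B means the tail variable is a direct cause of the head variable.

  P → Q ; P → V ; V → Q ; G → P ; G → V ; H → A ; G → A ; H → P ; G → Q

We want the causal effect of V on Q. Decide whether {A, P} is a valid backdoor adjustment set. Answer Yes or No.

Backdoor paths from V to Q (paths whose first edge points into V):
  P1: V <- G -> P -> Q
  P2: V <- G -> A <- H -> P -> Q
  P3: V <- G -> Q
  P4: V <- P <- H -> A <- G -> Q
  P5: V <- P <- G -> Q
  P6: V <- P -> Q
Condition 1 (no descendant of V in the set): holds — descendants of V are {Q}; none are in {A, P}.
Condition 2 (every backdoor path blocked by {A, P}):
  P1: blocked at chain node P ∈ conditioning set.
  P2: blocked at chain node P ∈ conditioning set.
  P3: open — no interior node is in the conditioning set.
  P4: blocked at chain node P ∈ conditioning set.
  P5: blocked at chain node P ∈ conditioning set.
  P6: blocked at fork node P ∈ conditioning set.
{A, P} does not satisfy the backdoor criterion.

No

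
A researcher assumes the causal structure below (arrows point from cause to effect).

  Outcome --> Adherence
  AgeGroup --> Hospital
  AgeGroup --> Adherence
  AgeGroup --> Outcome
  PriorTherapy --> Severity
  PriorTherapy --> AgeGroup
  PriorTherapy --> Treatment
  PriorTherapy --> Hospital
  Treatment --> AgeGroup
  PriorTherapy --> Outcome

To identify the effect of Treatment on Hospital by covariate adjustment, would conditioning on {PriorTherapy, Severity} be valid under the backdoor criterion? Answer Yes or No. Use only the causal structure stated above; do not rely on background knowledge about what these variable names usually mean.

Yes

Backdoor paths from Treatment to Hospital (paths whose first edge points into Treatment):
  P1: Treatment <- PriorTherapy -> AgeGroup -> Hospital
  P2: Treatment <- PriorTherapy -> Outcome <- AgeGroup -> Hospital
  P3: Treatment <- PriorTherapy -> Outcome -> Adherence <- AgeGroup -> Hospital
  P4: Treatment <- PriorTherapy -> Hospital
Condition 1 (no descendant of Treatment in the set): holds — descendants of Treatment are {Adherence, AgeGroup, Hospital, Outcome}; none are in {PriorTherapy, Severity}.
Condition 2 (every backdoor path blocked by {PriorTherapy, Severity}):
  P1: blocked at fork node PriorTherapy ∈ conditioning set.
  P2: blocked at fork node PriorTherapy ∈ conditioning set.
  P3: blocked at fork node PriorTherapy ∈ conditioning set.
  P4: blocked at fork node PriorTherapy ∈ conditioning set.
{PriorTherapy, Severity} satisfies the backdoor criterion.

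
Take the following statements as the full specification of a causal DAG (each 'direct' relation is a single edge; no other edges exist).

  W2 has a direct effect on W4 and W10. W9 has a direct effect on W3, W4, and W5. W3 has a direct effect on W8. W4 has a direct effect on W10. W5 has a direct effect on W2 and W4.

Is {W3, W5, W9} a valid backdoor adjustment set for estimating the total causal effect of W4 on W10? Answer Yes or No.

No

Backdoor paths from W4 to W10 (paths whose first edge points into W4):
  P1: W4 <- W9 -> W5 -> W2 -> W10
  P2: W4 <- W5 -> W2 -> W10
  P3: W4 <- W2 -> W10
Condition 1 (no descendant of W4 in the set): holds — descendants of W4 are {W10}; none are in {W3, W5, W9}.
Condition 2 (every backdoor path blocked by {W3, W5, W9}):
  P1: blocked at fork node W9 ∈ conditioning set.
  P2: blocked at fork node W5 ∈ conditioning set.
  P3: open — no interior node is in the conditioning set.
{W3, W5, W9} does not satisfy the backdoor criterion.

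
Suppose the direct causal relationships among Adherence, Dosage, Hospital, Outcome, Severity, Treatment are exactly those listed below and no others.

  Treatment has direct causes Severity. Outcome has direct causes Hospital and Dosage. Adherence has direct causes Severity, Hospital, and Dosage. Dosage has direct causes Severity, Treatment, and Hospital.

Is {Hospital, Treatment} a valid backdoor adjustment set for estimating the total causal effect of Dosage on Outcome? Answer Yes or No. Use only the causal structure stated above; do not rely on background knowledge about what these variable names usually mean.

Yes

Backdoor paths from Dosage to Outcome (paths whose first edge points into Dosage):
  P1: Dosage <- Hospital -> Outcome
  P2: Dosage <- Severity -> Adherence <- Hospital -> Outcome
  P3: Dosage <- Treatment <- Severity -> Adherence <- Hospital -> Outcome
Condition 1 (no descendant of Dosage in the set): holds — descendants of Dosage are {Adherence, Outcome}; none are in {Hospital, Treatment}.
Condition 2 (every backdoor path blocked by {Hospital, Treatment}):
  P1: blocked at fork node Hospital ∈ conditioning set.
  P2: blocked at collider Adherence (neither it nor any descendant is in the conditioning set).
  P3: blocked at chain node Treatment ∈ conditioning set.
{Hospital, Treatment} satisfies the backdoor criterion.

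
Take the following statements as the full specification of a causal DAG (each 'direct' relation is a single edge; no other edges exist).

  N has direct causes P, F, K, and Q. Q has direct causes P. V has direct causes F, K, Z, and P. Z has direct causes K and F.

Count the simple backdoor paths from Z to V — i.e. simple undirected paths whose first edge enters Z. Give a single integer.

8

A backdoor path from Z to V is any simple undirected path whose first edge points into Z (i.e. leaves Z via a parent).
Parents of Z: {F, K}.
Enumerating:
  P1: Z <- F -> N <- P -> V
  P2: Z <- F -> N <- Q <- P -> V
  P3: Z <- F -> N <- K -> V
  P4: Z <- F -> V
  P5: Z <- K -> N <- P -> V
  P6: Z <- K -> N <- F -> V
  P7: Z <- K -> N <- Q <- P -> V
  P8: Z <- K -> V
That exhausts the simple backdoor paths. Count: 8.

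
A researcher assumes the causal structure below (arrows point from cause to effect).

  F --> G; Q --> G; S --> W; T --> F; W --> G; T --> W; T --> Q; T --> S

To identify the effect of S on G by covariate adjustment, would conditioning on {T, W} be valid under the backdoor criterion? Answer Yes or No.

Backdoor paths from S to G (paths whose first edge points into S):
  P1: S <- T -> F -> G
  P2: S <- T -> Q -> G
  P3: S <- T -> W -> G
Condition 1 (no descendant of S in the set): FAILS — W is a descendant of S.
Condition 2 (every backdoor path blocked by {T, W}):
  P1: blocked at fork node T ∈ conditioning set.
  P2: blocked at fork node T ∈ conditioning set.
  P3: blocked at fork node T ∈ conditioning set.
{T, W} does not satisfy the backdoor criterion.

No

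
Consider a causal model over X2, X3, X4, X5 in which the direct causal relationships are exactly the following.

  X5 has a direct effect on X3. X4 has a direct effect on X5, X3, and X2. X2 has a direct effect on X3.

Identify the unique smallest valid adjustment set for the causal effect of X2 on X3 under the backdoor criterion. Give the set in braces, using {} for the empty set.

Variables eligible for adjustment (non-descendants of X2, excluding X2 and X3): {X4, X5}.
Backdoor paths from X2 to X3:
  P1: X2 <- X4 -> X5 -> X3
  P2: X2 <- X4 -> X3
The empty set is not sufficient: P1 (X2 <- X4 -> X5 -> X3) has no collider blocking it and no conditioned non-collider, so it is open.
Try {X4}:
  P1: blocked at fork node X4 ∈ conditioning set.
  P2: blocked at fork node X4 ∈ conditioning set.
{X4} contains no descendant of X2 and blocks every backdoor path.
No other singleton works — e.g. {X5} leaves P2 open — so {X4} is the unique smallest valid adjustment set.

{X4}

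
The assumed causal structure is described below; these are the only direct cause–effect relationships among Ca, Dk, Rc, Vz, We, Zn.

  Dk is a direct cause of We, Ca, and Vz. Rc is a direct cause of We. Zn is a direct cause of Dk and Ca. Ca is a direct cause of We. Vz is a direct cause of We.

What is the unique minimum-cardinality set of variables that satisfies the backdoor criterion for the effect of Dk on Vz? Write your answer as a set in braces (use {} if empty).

Variables eligible for adjustment (non-descendants of Dk, excluding Dk and Vz): {Rc, Zn}.
Backdoor paths from Dk to Vz:
  P1: Dk <- Zn -> Ca -> We <- Vz
Each backdoor path contains an unconditioned collider, so every path is already blocked with the empty conditioning set:
  P1: blocked at collider We (neither it nor any descendant is in the conditioning set).
The empty set is therefore the unique smallest valid set.

{}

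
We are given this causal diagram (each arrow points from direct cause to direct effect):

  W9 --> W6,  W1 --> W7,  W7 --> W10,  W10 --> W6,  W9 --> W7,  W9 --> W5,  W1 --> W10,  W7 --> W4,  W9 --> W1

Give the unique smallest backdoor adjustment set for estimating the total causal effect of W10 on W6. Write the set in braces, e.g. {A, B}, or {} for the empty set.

{W9}

Variables eligible for adjustment (non-descendants of W10, excluding W10 and W6): {W1, W4, W5, W7, W9}.
Backdoor paths from W10 to W6:
  P1: W10 <- W1 <- W9 -> W6
  P2: W10 <- W1 -> W7 <- W9 -> W6
  P3: W10 <- W7 <- W9 -> W6
  P4: W10 <- W7 <- W1 <- W9 -> W6
The empty set is not sufficient: P1 (W10 <- W1 <- W9 -> W6) has no collider blocking it and no conditioned non-collider, so it is open.
Try {W9}:
  P1: blocked at fork node W9 ∈ conditioning set.
  P2: blocked at collider W7 (neither it nor any descendant is in the conditioning set).
  P3: blocked at fork node W9 ∈ conditioning set.
  P4: blocked at fork node W9 ∈ conditioning set.
{W9} contains no descendant of W10 and blocks every backdoor path.
No other singleton works — e.g. {W1} leaves P3 open — so {W9} is the unique smallest valid adjustment set.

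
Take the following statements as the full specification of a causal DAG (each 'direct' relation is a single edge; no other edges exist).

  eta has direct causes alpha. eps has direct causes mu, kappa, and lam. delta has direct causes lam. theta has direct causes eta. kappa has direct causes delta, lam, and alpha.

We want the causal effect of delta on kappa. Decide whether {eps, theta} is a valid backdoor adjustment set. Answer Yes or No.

Backdoor paths from delta to kappa (paths whose first edge points into delta):
  P1: delta <- lam -> kappa
  P2: delta <- lam -> eps <- kappa
Condition 1 (no descendant of delta in the set): FAILS — eps is a descendant of delta.
Condition 2 (every backdoor path blocked by {eps, theta}):
  P1: open — no interior node is in the conditioning set.
  P2: open — collider(s) eps are conditioned on (or have a conditioned descendant) and no non-collider on the path is in the set.
{eps, theta} does not satisfy the backdoor criterion.

No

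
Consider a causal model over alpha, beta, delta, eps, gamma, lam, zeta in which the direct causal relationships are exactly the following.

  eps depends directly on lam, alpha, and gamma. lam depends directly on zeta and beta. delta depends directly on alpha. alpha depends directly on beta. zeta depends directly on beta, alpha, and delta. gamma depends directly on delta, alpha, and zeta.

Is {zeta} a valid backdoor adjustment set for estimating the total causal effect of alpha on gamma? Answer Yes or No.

Backdoor paths from alpha to gamma (paths whose first edge points into alpha):
  P1: alpha <- beta -> zeta <- delta -> gamma
  P2: alpha <- beta -> zeta -> lam -> eps <- gamma
  P3: alpha <- beta -> zeta -> gamma
  P4: alpha <- beta -> lam <- zeta <- delta -> gamma
  P5: alpha <- beta -> lam <- zeta -> gamma
  P6: alpha <- beta -> lam -> eps <- gamma
Condition 1 (no descendant of alpha in the set): FAILS — zeta is a descendant of alpha.
Condition 2 (every backdoor path blocked by {zeta}):
  P1: open — collider(s) zeta are conditioned on (or have a conditioned descendant) and no non-collider on the path is in the set.
  P2: blocked at chain node zeta ∈ conditioning set.
  P3: blocked at chain node zeta ∈ conditioning set.
  P4: blocked at collider lam (neither it nor any descendant is in the conditioning set).
  P5: blocked at collider lam (neither it nor any descendant is in the conditioning set).
  P6: blocked at collider eps (neither it nor any descendant is in the conditioning set).
{zeta} does not satisfy the backdoor criterion.

No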